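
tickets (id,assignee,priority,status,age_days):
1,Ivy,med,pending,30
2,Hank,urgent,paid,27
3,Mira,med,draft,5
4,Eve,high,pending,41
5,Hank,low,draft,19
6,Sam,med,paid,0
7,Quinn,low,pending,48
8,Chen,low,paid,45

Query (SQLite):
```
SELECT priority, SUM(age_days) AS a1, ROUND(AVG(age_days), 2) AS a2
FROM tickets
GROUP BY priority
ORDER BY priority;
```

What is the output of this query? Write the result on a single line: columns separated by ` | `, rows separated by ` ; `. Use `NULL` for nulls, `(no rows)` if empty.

Group tickets by priority.
Per group compute: SUM(age_days), ROUND(AVG(age_days), 2).
  high: ids {4} → SUM(age_days)=41, ROUND(AVG(age_days), 2)=41
  low: ids {5, 7, 8} → SUM(age_days)=112, ROUND(AVG(age_days), 2)=37.33
  med: ids {1, 3, 6} → SUM(age_days)=35, ROUND(AVG(age_days), 2)=11.67
  urgent: ids {2} → SUM(age_days)=27, ROUND(AVG(age_days), 2)=27

high | 41 | 41 ; low | 112 | 37.33 ; med | 35 | 11.67 ; urgent | 27 | 27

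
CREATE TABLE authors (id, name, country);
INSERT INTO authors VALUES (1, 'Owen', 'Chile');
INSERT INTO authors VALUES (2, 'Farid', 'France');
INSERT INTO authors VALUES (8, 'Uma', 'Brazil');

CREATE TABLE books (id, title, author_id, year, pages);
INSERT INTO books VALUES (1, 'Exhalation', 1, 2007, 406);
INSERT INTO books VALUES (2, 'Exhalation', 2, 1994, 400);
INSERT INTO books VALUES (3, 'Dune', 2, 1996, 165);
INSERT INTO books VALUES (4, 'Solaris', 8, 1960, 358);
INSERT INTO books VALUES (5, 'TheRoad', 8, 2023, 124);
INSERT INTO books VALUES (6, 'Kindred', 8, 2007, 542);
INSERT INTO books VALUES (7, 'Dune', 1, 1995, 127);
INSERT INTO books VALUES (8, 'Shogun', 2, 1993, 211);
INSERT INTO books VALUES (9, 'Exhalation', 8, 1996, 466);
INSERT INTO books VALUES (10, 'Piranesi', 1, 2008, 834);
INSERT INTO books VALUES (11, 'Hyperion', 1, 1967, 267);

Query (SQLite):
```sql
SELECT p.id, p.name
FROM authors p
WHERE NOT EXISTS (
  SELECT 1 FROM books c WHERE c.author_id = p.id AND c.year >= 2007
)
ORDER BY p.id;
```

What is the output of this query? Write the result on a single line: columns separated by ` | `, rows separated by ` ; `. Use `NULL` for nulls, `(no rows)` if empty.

2 | Farid

For each authors row, check whether any books with matching author_id has year >= 2007.
Keep rows where that is false.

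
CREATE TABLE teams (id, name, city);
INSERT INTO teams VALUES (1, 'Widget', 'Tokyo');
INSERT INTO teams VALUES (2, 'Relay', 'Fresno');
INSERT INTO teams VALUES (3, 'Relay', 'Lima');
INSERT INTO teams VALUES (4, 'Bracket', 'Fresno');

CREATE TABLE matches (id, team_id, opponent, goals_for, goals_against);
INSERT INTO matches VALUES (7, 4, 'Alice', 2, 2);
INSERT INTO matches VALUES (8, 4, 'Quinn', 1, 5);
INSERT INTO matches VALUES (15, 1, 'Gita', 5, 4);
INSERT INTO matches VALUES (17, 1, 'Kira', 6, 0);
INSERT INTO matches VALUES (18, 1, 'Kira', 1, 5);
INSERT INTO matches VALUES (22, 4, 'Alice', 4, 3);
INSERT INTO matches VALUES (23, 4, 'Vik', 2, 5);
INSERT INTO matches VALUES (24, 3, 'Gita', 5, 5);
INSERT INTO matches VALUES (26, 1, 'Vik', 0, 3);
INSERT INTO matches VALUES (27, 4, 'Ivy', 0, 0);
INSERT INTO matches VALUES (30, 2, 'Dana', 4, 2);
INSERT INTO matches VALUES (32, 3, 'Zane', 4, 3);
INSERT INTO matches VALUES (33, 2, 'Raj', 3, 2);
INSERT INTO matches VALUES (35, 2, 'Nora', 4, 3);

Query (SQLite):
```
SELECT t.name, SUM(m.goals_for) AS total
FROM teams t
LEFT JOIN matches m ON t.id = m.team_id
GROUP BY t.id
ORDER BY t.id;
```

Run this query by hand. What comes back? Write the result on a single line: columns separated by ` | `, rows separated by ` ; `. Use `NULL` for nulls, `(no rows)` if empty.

Widget | 12 ; Relay | 11 ; Relay | 9 ; Bracket | 9

LEFT JOIN keeps every teams row; unmatched ones get NULL for matches columns.
Group by teams.id and compute SUM(m.goals_for). SUM over an all-NULL group is NULL.
  1: ids {15, 17, 18, 26} → SUM(m.goals_for)=12
  2: ids {30, 33, 35} → SUM(m.goals_for)=11
  3: ids {24, 32} → SUM(m.goals_for)=9
  4: ids {7, 8, 22, 23, 27} → SUM(m.goals_for)=9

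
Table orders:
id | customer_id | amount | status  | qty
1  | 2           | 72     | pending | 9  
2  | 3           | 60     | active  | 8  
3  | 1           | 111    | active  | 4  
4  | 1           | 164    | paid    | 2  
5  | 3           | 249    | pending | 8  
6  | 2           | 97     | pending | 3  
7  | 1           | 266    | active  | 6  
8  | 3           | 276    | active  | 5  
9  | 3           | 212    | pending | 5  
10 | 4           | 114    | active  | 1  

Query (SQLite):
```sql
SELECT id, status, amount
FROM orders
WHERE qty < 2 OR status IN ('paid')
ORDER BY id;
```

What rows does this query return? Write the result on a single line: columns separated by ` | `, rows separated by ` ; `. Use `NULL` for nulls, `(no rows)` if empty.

4 | paid | 164 ; 10 | active | 114

qty < 2: ids {10}
status IN ('paid'): ids {4}
Combine with OR.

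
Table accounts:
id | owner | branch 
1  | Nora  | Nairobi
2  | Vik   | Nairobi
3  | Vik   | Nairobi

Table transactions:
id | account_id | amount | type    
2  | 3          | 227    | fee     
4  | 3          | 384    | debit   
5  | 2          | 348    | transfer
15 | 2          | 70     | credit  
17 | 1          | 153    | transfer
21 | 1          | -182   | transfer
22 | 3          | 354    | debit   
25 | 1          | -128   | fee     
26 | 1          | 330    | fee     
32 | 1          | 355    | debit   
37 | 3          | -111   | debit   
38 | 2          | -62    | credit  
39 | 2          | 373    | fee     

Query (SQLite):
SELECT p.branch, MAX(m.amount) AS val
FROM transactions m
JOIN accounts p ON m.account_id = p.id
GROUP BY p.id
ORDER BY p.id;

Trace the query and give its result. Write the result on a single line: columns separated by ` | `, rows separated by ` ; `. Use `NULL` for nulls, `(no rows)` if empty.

Nairobi | 355 ; Nairobi | 373 ; Nairobi | 384

Join each transactions row to its accounts via account_id.
Group joined rows by accounts.id; compute MAX(m.amount) per group.
  1: ids {17, 21, 25, 26, 32} → MAX(m.amount)=355
  2: ids {5, 15, 38, 39} → MAX(m.amount)=373
  3: ids {2, 4, 22, 37} → MAX(m.amount)=384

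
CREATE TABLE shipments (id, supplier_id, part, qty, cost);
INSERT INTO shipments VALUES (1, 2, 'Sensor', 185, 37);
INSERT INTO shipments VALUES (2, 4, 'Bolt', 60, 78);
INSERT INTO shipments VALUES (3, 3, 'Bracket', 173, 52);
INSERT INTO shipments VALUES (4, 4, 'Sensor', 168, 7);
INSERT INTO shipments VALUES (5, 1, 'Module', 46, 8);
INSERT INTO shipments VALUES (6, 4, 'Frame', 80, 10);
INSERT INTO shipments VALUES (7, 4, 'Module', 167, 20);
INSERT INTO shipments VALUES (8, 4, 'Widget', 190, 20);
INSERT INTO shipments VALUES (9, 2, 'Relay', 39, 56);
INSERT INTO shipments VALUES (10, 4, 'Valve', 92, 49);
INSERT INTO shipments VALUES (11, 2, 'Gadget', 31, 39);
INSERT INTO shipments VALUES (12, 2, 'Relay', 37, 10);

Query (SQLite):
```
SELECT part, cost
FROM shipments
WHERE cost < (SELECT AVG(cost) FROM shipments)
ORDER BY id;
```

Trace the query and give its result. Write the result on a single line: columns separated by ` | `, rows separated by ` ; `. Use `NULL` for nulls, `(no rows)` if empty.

Sensor | 7 ; Module | 8 ; Frame | 10 ; Module | 20 ; Widget | 20 ; Relay | 10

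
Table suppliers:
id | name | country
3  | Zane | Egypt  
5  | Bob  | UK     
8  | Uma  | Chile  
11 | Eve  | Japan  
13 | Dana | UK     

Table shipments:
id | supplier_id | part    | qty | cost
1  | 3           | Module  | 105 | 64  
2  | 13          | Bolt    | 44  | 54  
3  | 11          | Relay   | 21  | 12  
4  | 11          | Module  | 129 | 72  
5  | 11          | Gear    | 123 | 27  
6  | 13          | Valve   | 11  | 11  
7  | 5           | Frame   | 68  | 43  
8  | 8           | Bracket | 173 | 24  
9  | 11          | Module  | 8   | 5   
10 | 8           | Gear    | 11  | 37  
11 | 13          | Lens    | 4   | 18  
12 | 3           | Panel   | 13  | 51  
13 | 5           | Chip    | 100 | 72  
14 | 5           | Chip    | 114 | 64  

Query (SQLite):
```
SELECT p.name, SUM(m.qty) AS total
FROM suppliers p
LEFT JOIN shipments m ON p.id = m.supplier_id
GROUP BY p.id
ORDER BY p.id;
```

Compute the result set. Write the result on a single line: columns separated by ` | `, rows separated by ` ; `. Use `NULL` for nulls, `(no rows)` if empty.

Zane | 118 ; Bob | 282 ; Uma | 184 ; Eve | 281 ; Dana | 59

LEFT JOIN keeps every suppliers row; unmatched ones get NULL for shipments columns.
Group by suppliers.id and compute SUM(m.qty). SUM over an all-NULL group is NULL.
  3: ids {1, 12} → SUM(m.qty)=118
  5: ids {7, 13, 14} → SUM(m.qty)=282
  8: ids {8, 10} → SUM(m.qty)=184
  11: ids {3, 4, 5, 9} → SUM(m.qty)=281
  13: ids {2, 6, 11} → SUM(m.qty)=59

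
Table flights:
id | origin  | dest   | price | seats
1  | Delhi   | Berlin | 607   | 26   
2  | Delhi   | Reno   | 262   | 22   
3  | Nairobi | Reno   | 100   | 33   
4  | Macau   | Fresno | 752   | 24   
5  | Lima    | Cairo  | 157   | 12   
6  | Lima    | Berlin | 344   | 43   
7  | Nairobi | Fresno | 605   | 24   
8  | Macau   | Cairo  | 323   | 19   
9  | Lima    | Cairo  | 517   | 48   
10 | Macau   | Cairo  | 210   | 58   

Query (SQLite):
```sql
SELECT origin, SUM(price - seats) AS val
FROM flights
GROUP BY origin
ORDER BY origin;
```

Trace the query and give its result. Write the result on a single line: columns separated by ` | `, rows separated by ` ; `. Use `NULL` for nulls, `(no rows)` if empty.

Delhi | 821 ; Lima | 915 ; Macau | 1184 ; Nairobi | 648

For each row compute price - seats.
Group by origin; take SUM of the expression per group.
  Delhi: ids {1, 2} → SUM(price - seats)=821
  Lima: ids {5, 6, 9} → SUM(price - seats)=915
  Macau: ids {4, 8, 10} → SUM(price - seats)=1184
  Nairobi: ids {3, 7} → SUM(price - seats)=648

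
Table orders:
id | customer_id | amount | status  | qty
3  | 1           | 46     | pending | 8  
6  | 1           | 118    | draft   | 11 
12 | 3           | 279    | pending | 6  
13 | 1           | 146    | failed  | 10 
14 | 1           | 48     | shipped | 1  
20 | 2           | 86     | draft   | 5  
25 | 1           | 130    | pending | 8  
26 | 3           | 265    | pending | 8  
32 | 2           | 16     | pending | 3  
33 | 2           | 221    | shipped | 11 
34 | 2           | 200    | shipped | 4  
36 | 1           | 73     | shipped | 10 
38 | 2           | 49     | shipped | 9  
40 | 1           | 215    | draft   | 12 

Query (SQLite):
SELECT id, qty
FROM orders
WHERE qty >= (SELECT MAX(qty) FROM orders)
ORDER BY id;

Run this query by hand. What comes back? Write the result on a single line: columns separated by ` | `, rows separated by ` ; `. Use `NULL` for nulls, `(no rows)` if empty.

Scalar subquery: MAX(qty) over all orders rows = 12.
Keep rows where qty >= that value.

40 | 12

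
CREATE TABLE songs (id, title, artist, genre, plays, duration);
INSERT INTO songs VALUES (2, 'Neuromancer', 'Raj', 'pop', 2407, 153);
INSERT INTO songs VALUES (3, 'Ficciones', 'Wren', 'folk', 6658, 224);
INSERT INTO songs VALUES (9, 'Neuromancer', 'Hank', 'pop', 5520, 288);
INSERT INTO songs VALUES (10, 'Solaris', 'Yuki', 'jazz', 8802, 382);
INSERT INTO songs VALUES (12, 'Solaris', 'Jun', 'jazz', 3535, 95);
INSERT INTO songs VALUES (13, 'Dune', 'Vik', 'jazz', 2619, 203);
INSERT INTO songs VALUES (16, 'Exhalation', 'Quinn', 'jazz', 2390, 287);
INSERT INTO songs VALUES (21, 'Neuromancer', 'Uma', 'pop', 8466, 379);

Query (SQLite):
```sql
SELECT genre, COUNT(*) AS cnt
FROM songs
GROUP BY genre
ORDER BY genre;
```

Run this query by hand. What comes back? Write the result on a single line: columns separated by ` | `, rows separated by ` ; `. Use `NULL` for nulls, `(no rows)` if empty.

folk | 1 ; jazz | 4 ; pop | 3

Partition songs by genre; compute COUNT(*) within each group.
  folk: ids {3} → COUNT(*)=1
  jazz: ids {10, 12, 13, 16} → COUNT(*)=4
  pop: ids {2, 9, 21} → COUNT(*)=3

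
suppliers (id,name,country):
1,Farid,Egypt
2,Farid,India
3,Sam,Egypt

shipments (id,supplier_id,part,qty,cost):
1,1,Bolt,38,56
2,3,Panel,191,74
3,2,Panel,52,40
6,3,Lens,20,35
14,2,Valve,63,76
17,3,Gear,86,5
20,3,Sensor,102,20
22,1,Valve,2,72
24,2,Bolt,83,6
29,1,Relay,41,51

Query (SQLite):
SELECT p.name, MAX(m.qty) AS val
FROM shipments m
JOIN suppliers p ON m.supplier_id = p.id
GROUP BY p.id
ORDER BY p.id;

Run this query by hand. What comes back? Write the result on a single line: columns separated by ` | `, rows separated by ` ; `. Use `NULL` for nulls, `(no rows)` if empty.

Farid | 41 ; Farid | 83 ; Sam | 191

Join each shipments row to its suppliers via supplier_id.
Group joined rows by suppliers.id; compute MAX(m.qty) per group.
  1: ids {1, 22, 29} → MAX(m.qty)=41
  2: ids {3, 14, 24} → MAX(m.qty)=83
  3: ids {2, 6, 17, 20} → MAX(m.qty)=191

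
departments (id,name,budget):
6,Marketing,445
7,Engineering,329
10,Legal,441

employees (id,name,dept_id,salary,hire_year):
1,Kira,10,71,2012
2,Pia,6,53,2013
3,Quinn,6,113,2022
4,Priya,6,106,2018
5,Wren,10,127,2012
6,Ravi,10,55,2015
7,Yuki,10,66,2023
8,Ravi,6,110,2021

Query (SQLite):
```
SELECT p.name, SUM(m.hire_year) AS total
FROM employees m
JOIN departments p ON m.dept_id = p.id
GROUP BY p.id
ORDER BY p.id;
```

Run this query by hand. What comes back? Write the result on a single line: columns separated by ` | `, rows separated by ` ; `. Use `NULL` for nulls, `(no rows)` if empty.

Marketing | 8074 ; Legal | 8062

Join each employees row to its departments via dept_id.
Group joined rows by departments.id; compute SUM(m.hire_year) per group.
  6: ids {2, 3, 4, 8} → SUM(m.hire_year)=8074
  10: ids {1, 5, 6, 7} → SUM(m.hire_year)=8062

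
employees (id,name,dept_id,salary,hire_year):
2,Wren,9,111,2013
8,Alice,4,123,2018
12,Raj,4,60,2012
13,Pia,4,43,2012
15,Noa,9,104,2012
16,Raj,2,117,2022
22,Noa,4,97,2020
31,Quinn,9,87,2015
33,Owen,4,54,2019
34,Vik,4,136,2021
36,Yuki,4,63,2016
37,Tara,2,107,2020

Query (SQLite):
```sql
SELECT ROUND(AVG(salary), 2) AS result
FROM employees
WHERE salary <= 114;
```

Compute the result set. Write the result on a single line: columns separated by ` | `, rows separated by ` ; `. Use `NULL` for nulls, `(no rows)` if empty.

Rows where salary <= 114 → salary values: [111, 60, 43, 104, 97, 87, 54, 63, 107].
AVG = 726 / 9 (rounded to 2 dp).

80.67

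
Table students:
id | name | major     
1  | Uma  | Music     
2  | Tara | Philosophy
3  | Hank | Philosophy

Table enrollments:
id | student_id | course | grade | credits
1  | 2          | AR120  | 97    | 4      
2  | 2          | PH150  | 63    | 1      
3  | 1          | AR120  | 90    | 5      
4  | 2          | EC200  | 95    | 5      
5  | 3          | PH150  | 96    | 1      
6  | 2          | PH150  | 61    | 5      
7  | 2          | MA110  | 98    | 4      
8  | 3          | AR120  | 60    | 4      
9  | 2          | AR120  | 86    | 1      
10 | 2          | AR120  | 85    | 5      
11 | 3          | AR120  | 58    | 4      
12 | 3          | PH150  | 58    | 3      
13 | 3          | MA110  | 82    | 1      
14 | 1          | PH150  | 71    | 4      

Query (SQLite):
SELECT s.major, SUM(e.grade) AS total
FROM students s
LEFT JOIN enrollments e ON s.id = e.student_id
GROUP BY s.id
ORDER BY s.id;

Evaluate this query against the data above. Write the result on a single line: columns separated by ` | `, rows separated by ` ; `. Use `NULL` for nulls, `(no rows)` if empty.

LEFT JOIN keeps every students row; unmatched ones get NULL for enrollments columns.
Group by students.id and compute SUM(e.grade). SUM over an all-NULL group is NULL.
  1: ids {3, 14} → SUM(e.grade)=161
  2: ids {1, 2, 4, 6, 7, 9, 10} → SUM(e.grade)=585
  3: ids {5, 8, 11, 12, 13} → SUM(e.grade)=354

Music | 161 ; Philosophy | 585 ; Philosophy | 354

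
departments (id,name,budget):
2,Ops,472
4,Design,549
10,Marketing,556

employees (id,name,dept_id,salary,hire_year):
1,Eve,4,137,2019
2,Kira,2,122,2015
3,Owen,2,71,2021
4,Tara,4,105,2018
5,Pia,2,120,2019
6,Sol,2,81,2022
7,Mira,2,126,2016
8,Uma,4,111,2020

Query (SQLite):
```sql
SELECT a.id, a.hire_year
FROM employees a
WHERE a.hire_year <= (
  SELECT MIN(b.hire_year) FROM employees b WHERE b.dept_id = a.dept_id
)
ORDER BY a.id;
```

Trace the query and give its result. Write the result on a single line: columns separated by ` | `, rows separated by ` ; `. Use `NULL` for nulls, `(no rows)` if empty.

2 | 2015 ; 4 | 2018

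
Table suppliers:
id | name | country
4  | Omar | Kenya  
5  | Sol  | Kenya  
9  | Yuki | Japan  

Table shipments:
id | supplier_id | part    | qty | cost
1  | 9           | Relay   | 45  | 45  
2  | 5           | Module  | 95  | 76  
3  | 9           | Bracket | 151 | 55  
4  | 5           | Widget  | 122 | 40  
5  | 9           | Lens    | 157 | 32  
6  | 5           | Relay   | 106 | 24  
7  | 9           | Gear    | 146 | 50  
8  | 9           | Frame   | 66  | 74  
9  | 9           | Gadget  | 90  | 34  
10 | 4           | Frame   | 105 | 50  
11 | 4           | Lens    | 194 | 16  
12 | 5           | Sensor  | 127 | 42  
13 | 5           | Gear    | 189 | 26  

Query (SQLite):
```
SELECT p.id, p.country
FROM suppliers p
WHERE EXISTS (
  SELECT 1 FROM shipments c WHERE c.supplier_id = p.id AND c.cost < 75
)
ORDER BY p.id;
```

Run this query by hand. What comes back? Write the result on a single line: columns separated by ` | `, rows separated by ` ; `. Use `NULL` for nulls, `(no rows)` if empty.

4 | Kenya ; 5 | Kenya ; 9 | Japan

For each suppliers row, check whether any shipments with matching supplier_id has cost < 75.
Keep rows where that is true.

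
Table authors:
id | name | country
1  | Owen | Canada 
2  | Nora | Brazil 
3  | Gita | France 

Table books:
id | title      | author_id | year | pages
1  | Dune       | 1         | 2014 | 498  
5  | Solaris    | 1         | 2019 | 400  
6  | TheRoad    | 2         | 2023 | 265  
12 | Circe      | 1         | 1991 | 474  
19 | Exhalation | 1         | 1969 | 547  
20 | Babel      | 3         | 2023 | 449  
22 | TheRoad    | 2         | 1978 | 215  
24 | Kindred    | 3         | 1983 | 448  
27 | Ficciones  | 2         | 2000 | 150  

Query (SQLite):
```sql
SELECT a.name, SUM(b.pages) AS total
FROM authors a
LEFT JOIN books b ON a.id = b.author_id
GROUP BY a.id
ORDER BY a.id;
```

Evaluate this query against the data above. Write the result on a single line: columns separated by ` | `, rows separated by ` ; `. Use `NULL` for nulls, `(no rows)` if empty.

LEFT JOIN keeps every authors row; unmatched ones get NULL for books columns.
Group by authors.id and compute SUM(b.pages). SUM over an all-NULL group is NULL.
  1: ids {1, 5, 12, 19} → SUM(b.pages)=1919
  2: ids {6, 22, 27} → SUM(b.pages)=630
  3: ids {20, 24} → SUM(b.pages)=897

Owen | 1919 ; Nora | 630 ; Gita | 897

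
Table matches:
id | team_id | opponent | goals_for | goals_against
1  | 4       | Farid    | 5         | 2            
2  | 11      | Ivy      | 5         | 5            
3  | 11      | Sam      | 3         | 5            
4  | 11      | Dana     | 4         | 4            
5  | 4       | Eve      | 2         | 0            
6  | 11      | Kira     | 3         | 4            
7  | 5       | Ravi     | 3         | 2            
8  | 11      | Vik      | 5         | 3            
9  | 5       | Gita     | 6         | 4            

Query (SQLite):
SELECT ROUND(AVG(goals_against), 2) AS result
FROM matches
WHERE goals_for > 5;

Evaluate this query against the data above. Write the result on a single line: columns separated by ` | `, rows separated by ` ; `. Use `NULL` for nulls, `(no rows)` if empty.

Rows where goals_for > 5 → goals_against values: [4].
AVG = 4 / 1 (rounded to 2 dp).

4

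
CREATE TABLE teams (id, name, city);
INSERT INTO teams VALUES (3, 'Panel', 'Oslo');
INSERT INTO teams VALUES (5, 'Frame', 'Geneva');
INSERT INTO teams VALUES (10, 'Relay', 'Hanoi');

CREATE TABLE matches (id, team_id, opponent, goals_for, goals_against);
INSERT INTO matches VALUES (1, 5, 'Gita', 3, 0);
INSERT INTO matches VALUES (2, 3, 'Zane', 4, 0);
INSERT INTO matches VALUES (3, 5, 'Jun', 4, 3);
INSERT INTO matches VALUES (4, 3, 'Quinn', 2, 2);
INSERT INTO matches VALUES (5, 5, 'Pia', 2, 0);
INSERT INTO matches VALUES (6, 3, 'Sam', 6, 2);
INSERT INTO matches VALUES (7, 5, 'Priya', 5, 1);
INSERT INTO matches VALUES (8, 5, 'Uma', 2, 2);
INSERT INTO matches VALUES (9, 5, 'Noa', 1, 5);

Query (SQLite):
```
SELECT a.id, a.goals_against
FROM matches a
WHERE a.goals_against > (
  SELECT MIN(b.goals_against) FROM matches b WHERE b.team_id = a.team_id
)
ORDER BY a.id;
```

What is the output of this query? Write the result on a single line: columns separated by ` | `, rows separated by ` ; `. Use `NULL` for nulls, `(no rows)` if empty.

For each matches row a, compute MIN(goals_against) over rows sharing a.team_id.
Keep row a if a.goals_against > that per-group MIN.
  team_id=3: MIN(goals_against) = 0
  team_id=5: MIN(goals_against) = 0

3 | 3 ; 4 | 2 ; 6 | 2 ; 7 | 1 ; 8 | 2 ; 9 | 5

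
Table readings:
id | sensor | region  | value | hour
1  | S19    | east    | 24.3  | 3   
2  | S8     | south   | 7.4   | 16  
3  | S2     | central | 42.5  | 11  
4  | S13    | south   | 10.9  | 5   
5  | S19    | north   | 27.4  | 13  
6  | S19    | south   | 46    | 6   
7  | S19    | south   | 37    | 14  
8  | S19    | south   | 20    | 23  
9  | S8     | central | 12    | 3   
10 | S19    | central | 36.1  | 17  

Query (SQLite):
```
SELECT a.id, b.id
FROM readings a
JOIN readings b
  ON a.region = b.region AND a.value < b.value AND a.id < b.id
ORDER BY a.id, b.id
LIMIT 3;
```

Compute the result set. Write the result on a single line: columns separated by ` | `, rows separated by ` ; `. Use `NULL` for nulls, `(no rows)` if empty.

Pairs (a,b) with same region, a.value < b.value, a.id < b.id.
region groups: central:{3,9,10} east:{1} north:{5} south:{2,4,6,7,8}
Ordered by (a.id, b.id); first 3.

2 | 4 ; 2 | 6 ; 2 | 7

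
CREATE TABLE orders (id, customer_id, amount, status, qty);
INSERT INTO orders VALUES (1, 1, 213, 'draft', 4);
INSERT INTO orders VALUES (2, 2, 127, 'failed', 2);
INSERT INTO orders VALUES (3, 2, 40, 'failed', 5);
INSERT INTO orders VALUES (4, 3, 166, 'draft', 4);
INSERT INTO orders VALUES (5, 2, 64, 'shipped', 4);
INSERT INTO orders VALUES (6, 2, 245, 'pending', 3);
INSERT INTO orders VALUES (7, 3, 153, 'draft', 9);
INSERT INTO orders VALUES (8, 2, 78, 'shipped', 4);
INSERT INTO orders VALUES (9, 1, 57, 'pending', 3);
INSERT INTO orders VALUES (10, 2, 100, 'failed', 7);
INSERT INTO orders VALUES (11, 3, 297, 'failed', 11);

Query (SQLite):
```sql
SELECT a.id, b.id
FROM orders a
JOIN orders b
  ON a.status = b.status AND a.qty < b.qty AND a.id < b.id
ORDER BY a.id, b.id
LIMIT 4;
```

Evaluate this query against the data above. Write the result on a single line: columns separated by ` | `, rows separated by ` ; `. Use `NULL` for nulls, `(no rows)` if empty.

Pairs (a,b) with same status, a.qty < b.qty, a.id < b.id.
status groups: draft:{1,4,7} failed:{2,3,10,11} pending:{6,9} shipped:{5,8}
Ordered by (a.id, b.id); first 4.

1 | 7 ; 2 | 3 ; 2 | 10 ; 2 | 11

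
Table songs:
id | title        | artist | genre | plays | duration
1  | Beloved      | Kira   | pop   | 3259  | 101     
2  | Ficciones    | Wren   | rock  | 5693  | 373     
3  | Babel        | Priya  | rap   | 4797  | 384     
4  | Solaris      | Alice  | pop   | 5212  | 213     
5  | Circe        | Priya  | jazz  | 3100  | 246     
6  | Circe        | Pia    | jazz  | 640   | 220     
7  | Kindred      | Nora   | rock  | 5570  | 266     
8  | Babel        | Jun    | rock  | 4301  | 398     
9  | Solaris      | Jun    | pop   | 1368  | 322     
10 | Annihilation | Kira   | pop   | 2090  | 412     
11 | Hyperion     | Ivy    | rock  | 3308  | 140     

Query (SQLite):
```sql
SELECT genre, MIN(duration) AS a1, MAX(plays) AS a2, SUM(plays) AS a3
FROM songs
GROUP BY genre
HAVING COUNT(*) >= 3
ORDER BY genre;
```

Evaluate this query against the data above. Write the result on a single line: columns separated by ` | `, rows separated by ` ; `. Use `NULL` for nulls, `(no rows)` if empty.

pop | 101 | 5212 | 11929 ; rock | 140 | 5693 | 18872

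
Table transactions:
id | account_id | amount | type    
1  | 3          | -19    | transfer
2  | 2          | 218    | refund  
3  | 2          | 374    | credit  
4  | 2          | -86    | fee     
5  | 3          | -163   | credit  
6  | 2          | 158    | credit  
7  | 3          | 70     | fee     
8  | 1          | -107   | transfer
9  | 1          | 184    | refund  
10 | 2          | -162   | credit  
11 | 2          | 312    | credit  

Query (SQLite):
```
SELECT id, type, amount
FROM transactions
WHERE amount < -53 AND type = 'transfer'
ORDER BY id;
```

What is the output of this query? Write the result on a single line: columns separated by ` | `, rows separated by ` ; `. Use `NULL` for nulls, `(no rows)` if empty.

8 | transfer | -107

amount < -53: ids {4, 5, 8, 10}
type = 'transfer': ids {1, 8}
Combine with AND.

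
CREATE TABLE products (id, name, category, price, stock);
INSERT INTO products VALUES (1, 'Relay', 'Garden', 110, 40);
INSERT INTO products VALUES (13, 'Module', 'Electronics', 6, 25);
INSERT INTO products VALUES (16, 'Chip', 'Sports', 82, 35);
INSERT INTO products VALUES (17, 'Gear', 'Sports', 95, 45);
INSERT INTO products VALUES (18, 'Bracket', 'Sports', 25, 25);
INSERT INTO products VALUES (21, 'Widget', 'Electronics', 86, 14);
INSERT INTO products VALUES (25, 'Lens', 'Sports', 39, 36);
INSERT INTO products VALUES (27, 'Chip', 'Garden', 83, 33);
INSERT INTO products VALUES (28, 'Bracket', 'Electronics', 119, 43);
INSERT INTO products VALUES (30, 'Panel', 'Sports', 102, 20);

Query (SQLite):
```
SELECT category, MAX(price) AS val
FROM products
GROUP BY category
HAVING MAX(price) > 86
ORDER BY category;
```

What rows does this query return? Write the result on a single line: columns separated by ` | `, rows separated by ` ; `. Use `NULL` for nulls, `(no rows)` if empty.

Electronics | 119 ; Garden | 110 ; Sports | 102

Partition products by category; compute MAX(price) within each group.
HAVING: keep groups where MAX(price) > 86.
  Electronics: ids {13, 21, 28} → MAX(price)=119
  Garden: ids {1, 27} → MAX(price)=110
  Sports: ids {16, 17, 18, 25, 30} → MAX(price)=102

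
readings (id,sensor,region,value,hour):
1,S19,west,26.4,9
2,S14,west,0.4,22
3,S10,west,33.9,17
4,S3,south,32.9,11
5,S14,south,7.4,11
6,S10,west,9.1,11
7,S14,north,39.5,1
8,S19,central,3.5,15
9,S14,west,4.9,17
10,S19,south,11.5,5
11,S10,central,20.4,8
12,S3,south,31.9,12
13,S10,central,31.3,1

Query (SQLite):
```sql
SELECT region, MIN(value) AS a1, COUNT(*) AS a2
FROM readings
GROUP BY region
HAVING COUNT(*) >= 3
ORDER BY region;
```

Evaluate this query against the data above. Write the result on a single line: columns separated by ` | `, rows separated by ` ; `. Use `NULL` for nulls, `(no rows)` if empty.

Group readings by region.
Per group compute: MIN(value), COUNT(*).
HAVING: drop groups with fewer than 3 rows.
  central: ids {8, 11, 13} → MIN(value)=3.5, COUNT(*)=3
  north: ids {7} → MIN(value)=39.5, COUNT(*)=1
  south: ids {4, 5, 10, 12} → MIN(value)=7.4, COUNT(*)=4
  west: ids {1, 2, 3, 6, 9} → MIN(value)=0.4, COUNT(*)=5

central | 3.5 | 3 ; south | 7.4 | 4 ; west | 0.4 | 5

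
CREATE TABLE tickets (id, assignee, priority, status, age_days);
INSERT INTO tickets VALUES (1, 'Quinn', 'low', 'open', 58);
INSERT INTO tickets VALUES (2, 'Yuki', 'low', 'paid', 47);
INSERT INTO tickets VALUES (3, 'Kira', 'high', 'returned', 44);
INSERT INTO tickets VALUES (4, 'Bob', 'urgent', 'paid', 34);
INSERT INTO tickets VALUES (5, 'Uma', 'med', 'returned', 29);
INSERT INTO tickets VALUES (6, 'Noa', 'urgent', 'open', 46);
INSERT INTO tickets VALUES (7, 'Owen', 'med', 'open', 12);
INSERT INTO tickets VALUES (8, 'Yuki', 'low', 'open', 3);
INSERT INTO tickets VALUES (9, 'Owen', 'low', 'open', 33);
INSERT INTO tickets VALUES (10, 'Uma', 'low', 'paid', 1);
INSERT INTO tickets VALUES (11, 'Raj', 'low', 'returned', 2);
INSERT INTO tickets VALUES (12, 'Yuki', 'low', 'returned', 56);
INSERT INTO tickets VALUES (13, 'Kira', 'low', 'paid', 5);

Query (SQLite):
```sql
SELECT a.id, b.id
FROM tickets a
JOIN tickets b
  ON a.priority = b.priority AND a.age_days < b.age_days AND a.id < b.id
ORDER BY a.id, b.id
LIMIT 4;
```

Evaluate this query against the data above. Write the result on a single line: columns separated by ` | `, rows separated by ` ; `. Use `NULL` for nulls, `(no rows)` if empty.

2 | 12 ; 4 | 6 ; 8 | 9 ; 8 | 12

Pairs (a,b) with same priority, a.age_days < b.age_days, a.id < b.id.
priority groups: high:{3} low:{1,2,8,9,10,11,12,13} med:{5,7} urgent:{4,6}
Ordered by (a.id, b.id); first 4.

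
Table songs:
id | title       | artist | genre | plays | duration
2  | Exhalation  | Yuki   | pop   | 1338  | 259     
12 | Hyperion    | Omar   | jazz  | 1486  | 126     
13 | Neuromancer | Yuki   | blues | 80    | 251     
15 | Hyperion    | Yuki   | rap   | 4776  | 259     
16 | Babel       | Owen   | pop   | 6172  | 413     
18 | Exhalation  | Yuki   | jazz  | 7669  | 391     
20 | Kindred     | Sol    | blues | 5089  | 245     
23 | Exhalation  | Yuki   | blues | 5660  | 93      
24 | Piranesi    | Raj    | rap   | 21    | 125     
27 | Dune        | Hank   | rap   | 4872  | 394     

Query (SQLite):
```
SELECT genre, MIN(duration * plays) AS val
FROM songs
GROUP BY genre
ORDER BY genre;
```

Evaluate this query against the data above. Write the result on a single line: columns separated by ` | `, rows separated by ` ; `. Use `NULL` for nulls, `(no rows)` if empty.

For each row compute duration * plays.
Group by genre; take MIN of the expression per group.
  blues: ids {13, 20, 23} → MIN(duration * plays)=20080
  jazz: ids {12, 18} → MIN(duration * plays)=187236
  pop: ids {2, 16} → MIN(duration * plays)=346542
  rap: ids {15, 24, 27} → MIN(duration * plays)=2625

blues | 20080 ; jazz | 187236 ; pop | 346542 ; rap | 2625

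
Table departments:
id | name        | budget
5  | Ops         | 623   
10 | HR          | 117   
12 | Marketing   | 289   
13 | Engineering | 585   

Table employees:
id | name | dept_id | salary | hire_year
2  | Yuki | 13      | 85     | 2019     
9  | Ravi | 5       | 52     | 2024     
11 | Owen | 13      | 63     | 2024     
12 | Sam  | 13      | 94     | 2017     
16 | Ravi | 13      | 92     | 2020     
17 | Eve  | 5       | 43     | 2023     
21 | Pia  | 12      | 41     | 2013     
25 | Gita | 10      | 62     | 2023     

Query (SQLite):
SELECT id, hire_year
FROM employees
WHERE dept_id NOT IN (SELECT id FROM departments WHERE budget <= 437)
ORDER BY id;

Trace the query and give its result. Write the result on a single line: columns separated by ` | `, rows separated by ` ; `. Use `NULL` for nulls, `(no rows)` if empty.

2 | 2019 ; 9 | 2024 ; 11 | 2024 ; 12 | 2017 ; 16 | 2020 ; 17 | 2023

Inner query: departments.id where budget <= 437.
Outer: keep employees rows whose dept_id is not in that set.
Inner query → {10, 12}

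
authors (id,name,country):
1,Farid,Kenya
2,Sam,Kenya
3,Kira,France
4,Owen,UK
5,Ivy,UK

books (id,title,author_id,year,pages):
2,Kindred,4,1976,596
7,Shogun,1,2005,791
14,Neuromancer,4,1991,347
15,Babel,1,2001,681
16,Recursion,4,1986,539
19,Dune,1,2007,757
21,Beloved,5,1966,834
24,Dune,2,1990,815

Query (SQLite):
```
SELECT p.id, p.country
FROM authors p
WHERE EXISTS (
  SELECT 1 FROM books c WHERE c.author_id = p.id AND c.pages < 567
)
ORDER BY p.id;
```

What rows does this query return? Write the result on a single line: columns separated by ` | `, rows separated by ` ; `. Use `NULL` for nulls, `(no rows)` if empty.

4 | UK

For each authors row, check whether any books with matching author_id has pages < 567.
Keep rows where that is true.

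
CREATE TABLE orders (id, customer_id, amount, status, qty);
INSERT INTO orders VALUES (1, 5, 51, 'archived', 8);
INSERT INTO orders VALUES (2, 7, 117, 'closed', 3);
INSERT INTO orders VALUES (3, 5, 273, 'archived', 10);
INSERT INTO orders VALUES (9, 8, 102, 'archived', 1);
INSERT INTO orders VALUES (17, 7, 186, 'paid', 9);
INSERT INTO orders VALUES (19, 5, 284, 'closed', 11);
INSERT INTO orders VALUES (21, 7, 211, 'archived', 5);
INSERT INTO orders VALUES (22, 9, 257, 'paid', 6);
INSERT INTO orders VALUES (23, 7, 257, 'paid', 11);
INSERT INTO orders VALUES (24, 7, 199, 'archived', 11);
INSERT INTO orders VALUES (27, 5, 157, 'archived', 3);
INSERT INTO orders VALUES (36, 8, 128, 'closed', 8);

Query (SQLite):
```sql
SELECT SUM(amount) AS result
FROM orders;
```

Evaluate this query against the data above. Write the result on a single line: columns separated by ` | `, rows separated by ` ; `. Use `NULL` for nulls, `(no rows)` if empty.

2222

All amount values: [51, 117, 273, 102, 186, 284, 211, 257, 257, 199, 157, 128].
SUM of non-NULL values = 2222.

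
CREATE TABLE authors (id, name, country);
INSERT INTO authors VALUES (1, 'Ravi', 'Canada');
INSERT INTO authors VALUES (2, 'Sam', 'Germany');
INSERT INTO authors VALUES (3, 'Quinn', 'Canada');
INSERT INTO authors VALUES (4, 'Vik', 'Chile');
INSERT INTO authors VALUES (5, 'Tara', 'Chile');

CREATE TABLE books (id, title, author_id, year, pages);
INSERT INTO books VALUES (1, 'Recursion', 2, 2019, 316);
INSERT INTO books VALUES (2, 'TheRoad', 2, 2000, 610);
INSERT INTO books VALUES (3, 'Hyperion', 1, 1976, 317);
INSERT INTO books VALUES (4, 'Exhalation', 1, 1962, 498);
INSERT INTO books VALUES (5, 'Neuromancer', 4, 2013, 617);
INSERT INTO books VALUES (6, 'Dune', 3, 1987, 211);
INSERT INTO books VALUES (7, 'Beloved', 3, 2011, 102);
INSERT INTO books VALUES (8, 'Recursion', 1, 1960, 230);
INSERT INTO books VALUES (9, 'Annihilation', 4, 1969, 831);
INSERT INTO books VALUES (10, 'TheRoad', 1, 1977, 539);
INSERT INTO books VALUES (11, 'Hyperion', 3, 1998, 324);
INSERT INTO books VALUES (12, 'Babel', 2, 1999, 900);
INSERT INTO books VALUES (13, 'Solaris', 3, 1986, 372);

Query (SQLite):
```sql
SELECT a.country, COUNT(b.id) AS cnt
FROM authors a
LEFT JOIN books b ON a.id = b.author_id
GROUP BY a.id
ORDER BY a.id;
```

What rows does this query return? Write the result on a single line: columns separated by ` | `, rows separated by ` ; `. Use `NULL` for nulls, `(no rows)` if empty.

Canada | 4 ; Germany | 3 ; Canada | 4 ; Chile | 2 ; Chile | 0

LEFT JOIN keeps every authors row; unmatched ones get NULL for books columns.
Group by authors.id and compute COUNT(b.id). COUNT(col) of an all-NULL group is 0.
  1: ids {3, 4, 8, 10} → COUNT(b.id)=4
  2: ids {1, 2, 12} → COUNT(b.id)=3
  3: ids {6, 7, 11, 13} → COUNT(b.id)=4
  4: ids {5, 9} → COUNT(b.id)=2
  5: ids {—} → COUNT(b.id)=0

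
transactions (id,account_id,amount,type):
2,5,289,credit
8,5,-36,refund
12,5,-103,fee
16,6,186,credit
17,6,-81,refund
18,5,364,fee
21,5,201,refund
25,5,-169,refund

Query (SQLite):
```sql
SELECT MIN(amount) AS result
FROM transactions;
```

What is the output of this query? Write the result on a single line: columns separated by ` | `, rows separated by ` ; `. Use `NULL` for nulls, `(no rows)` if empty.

All amount values: [289, -36, -103, 186, -81, 364, 201, -169].
MIN of non-NULL values = -169.

-169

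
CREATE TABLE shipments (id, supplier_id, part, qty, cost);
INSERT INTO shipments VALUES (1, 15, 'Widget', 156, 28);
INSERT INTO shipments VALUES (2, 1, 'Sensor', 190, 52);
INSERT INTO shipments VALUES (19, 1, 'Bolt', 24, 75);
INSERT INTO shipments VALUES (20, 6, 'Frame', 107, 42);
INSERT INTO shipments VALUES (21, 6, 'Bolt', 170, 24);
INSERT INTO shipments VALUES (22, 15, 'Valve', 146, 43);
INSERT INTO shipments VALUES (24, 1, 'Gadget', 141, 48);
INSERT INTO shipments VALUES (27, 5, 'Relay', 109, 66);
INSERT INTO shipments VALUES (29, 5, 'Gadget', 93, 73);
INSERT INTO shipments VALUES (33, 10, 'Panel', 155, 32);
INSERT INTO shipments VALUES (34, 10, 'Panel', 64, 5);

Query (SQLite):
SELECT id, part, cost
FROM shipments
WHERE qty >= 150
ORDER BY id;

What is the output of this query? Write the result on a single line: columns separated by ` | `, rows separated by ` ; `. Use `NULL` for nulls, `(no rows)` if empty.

1 | Widget | 28 ; 2 | Sensor | 52 ; 21 | Bolt | 24 ; 33 | Panel | 32

qty >= 150: ids {1, 2, 21, 33}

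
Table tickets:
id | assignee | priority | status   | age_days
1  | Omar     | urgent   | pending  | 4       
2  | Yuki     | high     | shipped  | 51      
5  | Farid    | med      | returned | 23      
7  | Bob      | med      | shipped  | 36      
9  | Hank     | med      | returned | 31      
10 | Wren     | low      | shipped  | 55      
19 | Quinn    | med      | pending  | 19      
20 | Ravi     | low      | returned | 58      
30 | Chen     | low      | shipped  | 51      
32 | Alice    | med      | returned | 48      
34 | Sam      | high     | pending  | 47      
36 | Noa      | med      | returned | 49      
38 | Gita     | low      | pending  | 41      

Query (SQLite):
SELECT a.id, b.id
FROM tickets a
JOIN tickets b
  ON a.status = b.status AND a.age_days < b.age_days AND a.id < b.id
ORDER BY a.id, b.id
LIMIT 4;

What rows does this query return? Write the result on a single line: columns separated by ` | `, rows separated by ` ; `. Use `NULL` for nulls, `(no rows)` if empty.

Pairs (a,b) with same status, a.age_days < b.age_days, a.id < b.id.
status groups: pending:{1,19,34,38} returned:{5,9,20,32,36} shipped:{2,7,10,30}
Ordered by (a.id, b.id); first 4.

1 | 19 ; 1 | 34 ; 1 | 38 ; 2 | 10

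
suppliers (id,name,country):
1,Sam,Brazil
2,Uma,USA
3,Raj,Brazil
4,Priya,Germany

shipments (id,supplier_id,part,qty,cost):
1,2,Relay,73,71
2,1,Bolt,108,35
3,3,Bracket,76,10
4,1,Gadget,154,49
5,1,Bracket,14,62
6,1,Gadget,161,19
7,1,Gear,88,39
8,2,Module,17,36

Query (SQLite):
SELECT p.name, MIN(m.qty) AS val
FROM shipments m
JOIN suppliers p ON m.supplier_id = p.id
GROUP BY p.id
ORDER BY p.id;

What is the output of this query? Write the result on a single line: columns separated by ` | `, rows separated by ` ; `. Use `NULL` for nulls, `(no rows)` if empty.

Sam | 14 ; Uma | 17 ; Raj | 76

Join each shipments row to its suppliers via supplier_id.
Group joined rows by suppliers.id; compute MIN(m.qty) per group.
  1: ids {2, 4, 5, 6, 7} → MIN(m.qty)=14
  2: ids {1, 8} → MIN(m.qty)=17
  3: ids {3} → MIN(m.qty)=76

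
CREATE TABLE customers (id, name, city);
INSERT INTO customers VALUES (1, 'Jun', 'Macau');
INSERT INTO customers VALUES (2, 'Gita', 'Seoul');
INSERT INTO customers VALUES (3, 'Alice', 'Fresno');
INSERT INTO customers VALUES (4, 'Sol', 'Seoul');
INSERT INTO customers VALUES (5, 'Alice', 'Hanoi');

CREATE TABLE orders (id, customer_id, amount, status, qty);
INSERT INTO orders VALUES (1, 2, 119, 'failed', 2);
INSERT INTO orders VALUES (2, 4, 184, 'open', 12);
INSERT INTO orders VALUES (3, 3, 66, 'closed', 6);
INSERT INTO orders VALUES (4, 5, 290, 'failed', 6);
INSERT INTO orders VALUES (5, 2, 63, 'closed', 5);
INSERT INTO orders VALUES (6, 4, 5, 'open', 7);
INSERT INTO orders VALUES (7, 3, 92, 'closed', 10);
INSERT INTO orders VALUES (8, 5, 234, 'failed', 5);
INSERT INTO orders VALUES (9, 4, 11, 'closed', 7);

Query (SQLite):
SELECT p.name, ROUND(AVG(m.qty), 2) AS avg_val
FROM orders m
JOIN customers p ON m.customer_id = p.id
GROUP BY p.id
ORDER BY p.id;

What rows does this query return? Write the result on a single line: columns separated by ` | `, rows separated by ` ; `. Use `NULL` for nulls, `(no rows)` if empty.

Gita | 3.5 ; Alice | 8 ; Sol | 8.67 ; Alice | 5.5

Join each orders row to its customers via customer_id.
Group joined rows by customers.id; compute ROUND(AVG(m.qty), 2) per group.
  2: ids {1, 5} → ROUND(AVG(m.qty), 2)=3.5
  3: ids {3, 7} → ROUND(AVG(m.qty), 2)=8
  4: ids {2, 6, 9} → ROUND(AVG(m.qty), 2)=8.67
  5: ids {4, 8} → ROUND(AVG(m.qty), 2)=5.5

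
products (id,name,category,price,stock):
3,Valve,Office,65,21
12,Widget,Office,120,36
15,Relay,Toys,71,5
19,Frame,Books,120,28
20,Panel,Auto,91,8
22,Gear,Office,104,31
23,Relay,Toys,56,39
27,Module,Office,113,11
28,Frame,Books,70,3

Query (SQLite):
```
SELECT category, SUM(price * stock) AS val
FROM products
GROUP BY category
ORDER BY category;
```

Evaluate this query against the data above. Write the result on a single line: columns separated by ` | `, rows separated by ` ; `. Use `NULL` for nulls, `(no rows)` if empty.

Auto | 728 ; Books | 3570 ; Office | 10152 ; Toys | 2539

For each row compute price * stock.
Group by category; take SUM of the expression per group.
  Auto: ids {20} → SUM(price * stock)=728
  Books: ids {19, 28} → SUM(price * stock)=3570
  Office: ids {3, 12, 22, 27} → SUM(price * stock)=10152
  Toys: ids {15, 23} → SUM(price * stock)=2539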